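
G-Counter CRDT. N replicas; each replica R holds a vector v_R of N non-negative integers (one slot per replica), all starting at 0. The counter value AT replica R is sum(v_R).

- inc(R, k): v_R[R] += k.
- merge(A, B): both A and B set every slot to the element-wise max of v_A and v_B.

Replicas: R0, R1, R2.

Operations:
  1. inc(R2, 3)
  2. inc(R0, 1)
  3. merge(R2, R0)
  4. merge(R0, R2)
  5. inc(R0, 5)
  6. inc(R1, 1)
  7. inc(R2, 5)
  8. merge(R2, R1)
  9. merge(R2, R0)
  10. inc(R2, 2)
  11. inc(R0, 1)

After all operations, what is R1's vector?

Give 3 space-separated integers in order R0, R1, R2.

Answer: 1 1 8

Derivation:
Op 1: inc R2 by 3 -> R2=(0,0,3) value=3
Op 2: inc R0 by 1 -> R0=(1,0,0) value=1
Op 3: merge R2<->R0 -> R2=(1,0,3) R0=(1,0,3)
Op 4: merge R0<->R2 -> R0=(1,0,3) R2=(1,0,3)
Op 5: inc R0 by 5 -> R0=(6,0,3) value=9
Op 6: inc R1 by 1 -> R1=(0,1,0) value=1
Op 7: inc R2 by 5 -> R2=(1,0,8) value=9
Op 8: merge R2<->R1 -> R2=(1,1,8) R1=(1,1,8)
Op 9: merge R2<->R0 -> R2=(6,1,8) R0=(6,1,8)
Op 10: inc R2 by 2 -> R2=(6,1,10) value=17
Op 11: inc R0 by 1 -> R0=(7,1,8) value=16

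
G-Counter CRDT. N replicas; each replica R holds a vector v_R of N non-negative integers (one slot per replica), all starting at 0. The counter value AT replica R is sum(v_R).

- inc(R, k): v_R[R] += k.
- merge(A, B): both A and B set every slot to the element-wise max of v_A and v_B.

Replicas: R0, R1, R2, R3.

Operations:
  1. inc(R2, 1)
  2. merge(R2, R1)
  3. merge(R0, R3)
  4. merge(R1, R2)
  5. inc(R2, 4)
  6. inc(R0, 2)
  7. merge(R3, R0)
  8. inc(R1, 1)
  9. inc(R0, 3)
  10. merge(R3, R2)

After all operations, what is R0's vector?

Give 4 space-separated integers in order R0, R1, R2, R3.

Op 1: inc R2 by 1 -> R2=(0,0,1,0) value=1
Op 2: merge R2<->R1 -> R2=(0,0,1,0) R1=(0,0,1,0)
Op 3: merge R0<->R3 -> R0=(0,0,0,0) R3=(0,0,0,0)
Op 4: merge R1<->R2 -> R1=(0,0,1,0) R2=(0,0,1,0)
Op 5: inc R2 by 4 -> R2=(0,0,5,0) value=5
Op 6: inc R0 by 2 -> R0=(2,0,0,0) value=2
Op 7: merge R3<->R0 -> R3=(2,0,0,0) R0=(2,0,0,0)
Op 8: inc R1 by 1 -> R1=(0,1,1,0) value=2
Op 9: inc R0 by 3 -> R0=(5,0,0,0) value=5
Op 10: merge R3<->R2 -> R3=(2,0,5,0) R2=(2,0,5,0)

Answer: 5 0 0 0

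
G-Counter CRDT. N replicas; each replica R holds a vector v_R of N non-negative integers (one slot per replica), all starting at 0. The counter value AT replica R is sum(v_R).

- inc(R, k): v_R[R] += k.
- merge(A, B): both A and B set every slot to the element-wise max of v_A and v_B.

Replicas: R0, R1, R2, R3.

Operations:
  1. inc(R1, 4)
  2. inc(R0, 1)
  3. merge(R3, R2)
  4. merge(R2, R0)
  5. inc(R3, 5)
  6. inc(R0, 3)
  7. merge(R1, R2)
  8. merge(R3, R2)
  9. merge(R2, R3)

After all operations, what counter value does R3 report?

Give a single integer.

Op 1: inc R1 by 4 -> R1=(0,4,0,0) value=4
Op 2: inc R0 by 1 -> R0=(1,0,0,0) value=1
Op 3: merge R3<->R2 -> R3=(0,0,0,0) R2=(0,0,0,0)
Op 4: merge R2<->R0 -> R2=(1,0,0,0) R0=(1,0,0,0)
Op 5: inc R3 by 5 -> R3=(0,0,0,5) value=5
Op 6: inc R0 by 3 -> R0=(4,0,0,0) value=4
Op 7: merge R1<->R2 -> R1=(1,4,0,0) R2=(1,4,0,0)
Op 8: merge R3<->R2 -> R3=(1,4,0,5) R2=(1,4,0,5)
Op 9: merge R2<->R3 -> R2=(1,4,0,5) R3=(1,4,0,5)

Answer: 10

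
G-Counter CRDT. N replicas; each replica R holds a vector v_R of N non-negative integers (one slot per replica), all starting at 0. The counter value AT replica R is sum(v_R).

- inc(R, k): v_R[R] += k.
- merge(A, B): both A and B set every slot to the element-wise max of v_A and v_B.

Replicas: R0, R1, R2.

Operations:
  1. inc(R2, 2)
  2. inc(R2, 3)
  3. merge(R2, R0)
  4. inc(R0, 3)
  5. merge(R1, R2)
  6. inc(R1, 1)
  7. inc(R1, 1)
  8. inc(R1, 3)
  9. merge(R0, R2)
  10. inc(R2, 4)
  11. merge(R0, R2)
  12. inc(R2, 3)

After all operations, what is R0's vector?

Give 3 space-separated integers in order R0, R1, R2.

Op 1: inc R2 by 2 -> R2=(0,0,2) value=2
Op 2: inc R2 by 3 -> R2=(0,0,5) value=5
Op 3: merge R2<->R0 -> R2=(0,0,5) R0=(0,0,5)
Op 4: inc R0 by 3 -> R0=(3,0,5) value=8
Op 5: merge R1<->R2 -> R1=(0,0,5) R2=(0,0,5)
Op 6: inc R1 by 1 -> R1=(0,1,5) value=6
Op 7: inc R1 by 1 -> R1=(0,2,5) value=7
Op 8: inc R1 by 3 -> R1=(0,5,5) value=10
Op 9: merge R0<->R2 -> R0=(3,0,5) R2=(3,0,5)
Op 10: inc R2 by 4 -> R2=(3,0,9) value=12
Op 11: merge R0<->R2 -> R0=(3,0,9) R2=(3,0,9)
Op 12: inc R2 by 3 -> R2=(3,0,12) value=15

Answer: 3 0 9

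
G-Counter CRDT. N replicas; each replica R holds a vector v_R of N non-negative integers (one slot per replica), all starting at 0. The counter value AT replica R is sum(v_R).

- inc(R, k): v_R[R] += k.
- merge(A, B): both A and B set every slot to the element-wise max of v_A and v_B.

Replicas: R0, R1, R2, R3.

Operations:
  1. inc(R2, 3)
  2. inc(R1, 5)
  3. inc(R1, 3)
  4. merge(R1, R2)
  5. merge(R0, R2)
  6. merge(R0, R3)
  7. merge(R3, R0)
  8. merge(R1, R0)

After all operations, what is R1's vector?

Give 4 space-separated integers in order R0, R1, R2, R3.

Op 1: inc R2 by 3 -> R2=(0,0,3,0) value=3
Op 2: inc R1 by 5 -> R1=(0,5,0,0) value=5
Op 3: inc R1 by 3 -> R1=(0,8,0,0) value=8
Op 4: merge R1<->R2 -> R1=(0,8,3,0) R2=(0,8,3,0)
Op 5: merge R0<->R2 -> R0=(0,8,3,0) R2=(0,8,3,0)
Op 6: merge R0<->R3 -> R0=(0,8,3,0) R3=(0,8,3,0)
Op 7: merge R3<->R0 -> R3=(0,8,3,0) R0=(0,8,3,0)
Op 8: merge R1<->R0 -> R1=(0,8,3,0) R0=(0,8,3,0)

Answer: 0 8 3 0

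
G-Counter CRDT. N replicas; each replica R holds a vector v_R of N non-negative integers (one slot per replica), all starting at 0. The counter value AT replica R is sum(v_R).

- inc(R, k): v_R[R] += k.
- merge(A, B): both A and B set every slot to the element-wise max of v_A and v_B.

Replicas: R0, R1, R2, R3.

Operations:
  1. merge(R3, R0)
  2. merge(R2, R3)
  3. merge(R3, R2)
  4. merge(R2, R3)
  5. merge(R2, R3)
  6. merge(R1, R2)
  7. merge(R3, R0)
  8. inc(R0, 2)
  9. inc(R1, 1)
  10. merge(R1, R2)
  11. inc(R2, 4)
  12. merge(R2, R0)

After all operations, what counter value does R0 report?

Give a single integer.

Answer: 7

Derivation:
Op 1: merge R3<->R0 -> R3=(0,0,0,0) R0=(0,0,0,0)
Op 2: merge R2<->R3 -> R2=(0,0,0,0) R3=(0,0,0,0)
Op 3: merge R3<->R2 -> R3=(0,0,0,0) R2=(0,0,0,0)
Op 4: merge R2<->R3 -> R2=(0,0,0,0) R3=(0,0,0,0)
Op 5: merge R2<->R3 -> R2=(0,0,0,0) R3=(0,0,0,0)
Op 6: merge R1<->R2 -> R1=(0,0,0,0) R2=(0,0,0,0)
Op 7: merge R3<->R0 -> R3=(0,0,0,0) R0=(0,0,0,0)
Op 8: inc R0 by 2 -> R0=(2,0,0,0) value=2
Op 9: inc R1 by 1 -> R1=(0,1,0,0) value=1
Op 10: merge R1<->R2 -> R1=(0,1,0,0) R2=(0,1,0,0)
Op 11: inc R2 by 4 -> R2=(0,1,4,0) value=5
Op 12: merge R2<->R0 -> R2=(2,1,4,0) R0=(2,1,4,0)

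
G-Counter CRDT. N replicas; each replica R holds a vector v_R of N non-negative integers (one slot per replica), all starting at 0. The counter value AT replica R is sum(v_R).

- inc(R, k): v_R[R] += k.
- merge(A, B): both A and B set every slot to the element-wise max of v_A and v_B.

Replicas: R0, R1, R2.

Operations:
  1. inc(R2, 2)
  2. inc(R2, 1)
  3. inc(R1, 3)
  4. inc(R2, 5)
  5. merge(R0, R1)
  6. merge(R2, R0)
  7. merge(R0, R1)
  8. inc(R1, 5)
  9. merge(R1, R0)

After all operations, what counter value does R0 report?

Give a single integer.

Op 1: inc R2 by 2 -> R2=(0,0,2) value=2
Op 2: inc R2 by 1 -> R2=(0,0,3) value=3
Op 3: inc R1 by 3 -> R1=(0,3,0) value=3
Op 4: inc R2 by 5 -> R2=(0,0,8) value=8
Op 5: merge R0<->R1 -> R0=(0,3,0) R1=(0,3,0)
Op 6: merge R2<->R0 -> R2=(0,3,8) R0=(0,3,8)
Op 7: merge R0<->R1 -> R0=(0,3,8) R1=(0,3,8)
Op 8: inc R1 by 5 -> R1=(0,8,8) value=16
Op 9: merge R1<->R0 -> R1=(0,8,8) R0=(0,8,8)

Answer: 16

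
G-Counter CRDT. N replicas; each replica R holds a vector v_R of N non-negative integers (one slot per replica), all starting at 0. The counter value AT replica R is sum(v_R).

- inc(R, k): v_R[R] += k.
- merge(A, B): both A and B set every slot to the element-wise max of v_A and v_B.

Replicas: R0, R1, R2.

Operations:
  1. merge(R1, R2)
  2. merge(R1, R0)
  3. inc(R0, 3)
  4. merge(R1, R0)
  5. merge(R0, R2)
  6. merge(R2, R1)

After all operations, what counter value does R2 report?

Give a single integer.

Answer: 3

Derivation:
Op 1: merge R1<->R2 -> R1=(0,0,0) R2=(0,0,0)
Op 2: merge R1<->R0 -> R1=(0,0,0) R0=(0,0,0)
Op 3: inc R0 by 3 -> R0=(3,0,0) value=3
Op 4: merge R1<->R0 -> R1=(3,0,0) R0=(3,0,0)
Op 5: merge R0<->R2 -> R0=(3,0,0) R2=(3,0,0)
Op 6: merge R2<->R1 -> R2=(3,0,0) R1=(3,0,0)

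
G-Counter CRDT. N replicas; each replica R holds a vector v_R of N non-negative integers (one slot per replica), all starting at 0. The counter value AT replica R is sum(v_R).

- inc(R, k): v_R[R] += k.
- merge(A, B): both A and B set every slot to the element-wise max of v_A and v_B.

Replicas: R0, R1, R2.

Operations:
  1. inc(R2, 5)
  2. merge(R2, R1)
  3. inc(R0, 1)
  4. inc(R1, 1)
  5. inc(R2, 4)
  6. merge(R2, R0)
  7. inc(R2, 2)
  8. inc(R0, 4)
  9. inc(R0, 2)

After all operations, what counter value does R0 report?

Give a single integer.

Answer: 16

Derivation:
Op 1: inc R2 by 5 -> R2=(0,0,5) value=5
Op 2: merge R2<->R1 -> R2=(0,0,5) R1=(0,0,5)
Op 3: inc R0 by 1 -> R0=(1,0,0) value=1
Op 4: inc R1 by 1 -> R1=(0,1,5) value=6
Op 5: inc R2 by 4 -> R2=(0,0,9) value=9
Op 6: merge R2<->R0 -> R2=(1,0,9) R0=(1,0,9)
Op 7: inc R2 by 2 -> R2=(1,0,11) value=12
Op 8: inc R0 by 4 -> R0=(5,0,9) value=14
Op 9: inc R0 by 2 -> R0=(7,0,9) value=16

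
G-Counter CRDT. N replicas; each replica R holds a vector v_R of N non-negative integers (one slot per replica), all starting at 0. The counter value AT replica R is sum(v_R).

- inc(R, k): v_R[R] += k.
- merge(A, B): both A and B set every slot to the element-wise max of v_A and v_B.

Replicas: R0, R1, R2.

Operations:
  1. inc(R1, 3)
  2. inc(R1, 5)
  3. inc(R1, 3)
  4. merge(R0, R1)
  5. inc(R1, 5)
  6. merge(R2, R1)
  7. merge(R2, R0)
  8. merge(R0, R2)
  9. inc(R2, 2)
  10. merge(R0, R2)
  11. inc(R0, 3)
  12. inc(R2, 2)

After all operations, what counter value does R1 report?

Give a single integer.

Answer: 16

Derivation:
Op 1: inc R1 by 3 -> R1=(0,3,0) value=3
Op 2: inc R1 by 5 -> R1=(0,8,0) value=8
Op 3: inc R1 by 3 -> R1=(0,11,0) value=11
Op 4: merge R0<->R1 -> R0=(0,11,0) R1=(0,11,0)
Op 5: inc R1 by 5 -> R1=(0,16,0) value=16
Op 6: merge R2<->R1 -> R2=(0,16,0) R1=(0,16,0)
Op 7: merge R2<->R0 -> R2=(0,16,0) R0=(0,16,0)
Op 8: merge R0<->R2 -> R0=(0,16,0) R2=(0,16,0)
Op 9: inc R2 by 2 -> R2=(0,16,2) value=18
Op 10: merge R0<->R2 -> R0=(0,16,2) R2=(0,16,2)
Op 11: inc R0 by 3 -> R0=(3,16,2) value=21
Op 12: inc R2 by 2 -> R2=(0,16,4) value=20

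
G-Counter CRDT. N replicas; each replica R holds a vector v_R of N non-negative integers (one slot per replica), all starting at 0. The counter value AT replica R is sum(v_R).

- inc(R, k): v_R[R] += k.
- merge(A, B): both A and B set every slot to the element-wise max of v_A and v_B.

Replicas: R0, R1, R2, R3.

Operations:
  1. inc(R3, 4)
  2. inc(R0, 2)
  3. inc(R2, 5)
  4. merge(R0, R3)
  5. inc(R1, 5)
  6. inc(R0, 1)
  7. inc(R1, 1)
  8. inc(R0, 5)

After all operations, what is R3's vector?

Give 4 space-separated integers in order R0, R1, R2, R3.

Answer: 2 0 0 4

Derivation:
Op 1: inc R3 by 4 -> R3=(0,0,0,4) value=4
Op 2: inc R0 by 2 -> R0=(2,0,0,0) value=2
Op 3: inc R2 by 5 -> R2=(0,0,5,0) value=5
Op 4: merge R0<->R3 -> R0=(2,0,0,4) R3=(2,0,0,4)
Op 5: inc R1 by 5 -> R1=(0,5,0,0) value=5
Op 6: inc R0 by 1 -> R0=(3,0,0,4) value=7
Op 7: inc R1 by 1 -> R1=(0,6,0,0) value=6
Op 8: inc R0 by 5 -> R0=(8,0,0,4) value=12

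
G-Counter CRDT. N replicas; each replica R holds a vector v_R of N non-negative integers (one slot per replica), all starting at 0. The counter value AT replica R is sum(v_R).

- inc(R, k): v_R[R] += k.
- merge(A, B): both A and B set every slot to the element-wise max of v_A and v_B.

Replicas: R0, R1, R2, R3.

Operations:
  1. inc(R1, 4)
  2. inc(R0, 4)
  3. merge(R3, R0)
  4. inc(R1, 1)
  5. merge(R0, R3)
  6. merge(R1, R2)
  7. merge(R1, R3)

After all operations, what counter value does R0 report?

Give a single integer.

Answer: 4

Derivation:
Op 1: inc R1 by 4 -> R1=(0,4,0,0) value=4
Op 2: inc R0 by 4 -> R0=(4,0,0,0) value=4
Op 3: merge R3<->R0 -> R3=(4,0,0,0) R0=(4,0,0,0)
Op 4: inc R1 by 1 -> R1=(0,5,0,0) value=5
Op 5: merge R0<->R3 -> R0=(4,0,0,0) R3=(4,0,0,0)
Op 6: merge R1<->R2 -> R1=(0,5,0,0) R2=(0,5,0,0)
Op 7: merge R1<->R3 -> R1=(4,5,0,0) R3=(4,5,0,0)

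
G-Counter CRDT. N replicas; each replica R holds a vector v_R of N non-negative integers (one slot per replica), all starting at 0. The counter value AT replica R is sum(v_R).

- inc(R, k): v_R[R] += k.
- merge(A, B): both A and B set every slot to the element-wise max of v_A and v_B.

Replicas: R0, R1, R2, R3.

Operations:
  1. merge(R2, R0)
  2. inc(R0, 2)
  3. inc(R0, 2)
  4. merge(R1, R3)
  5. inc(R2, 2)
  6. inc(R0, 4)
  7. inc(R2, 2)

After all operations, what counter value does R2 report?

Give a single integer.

Answer: 4

Derivation:
Op 1: merge R2<->R0 -> R2=(0,0,0,0) R0=(0,0,0,0)
Op 2: inc R0 by 2 -> R0=(2,0,0,0) value=2
Op 3: inc R0 by 2 -> R0=(4,0,0,0) value=4
Op 4: merge R1<->R3 -> R1=(0,0,0,0) R3=(0,0,0,0)
Op 5: inc R2 by 2 -> R2=(0,0,2,0) value=2
Op 6: inc R0 by 4 -> R0=(8,0,0,0) value=8
Op 7: inc R2 by 2 -> R2=(0,0,4,0) value=4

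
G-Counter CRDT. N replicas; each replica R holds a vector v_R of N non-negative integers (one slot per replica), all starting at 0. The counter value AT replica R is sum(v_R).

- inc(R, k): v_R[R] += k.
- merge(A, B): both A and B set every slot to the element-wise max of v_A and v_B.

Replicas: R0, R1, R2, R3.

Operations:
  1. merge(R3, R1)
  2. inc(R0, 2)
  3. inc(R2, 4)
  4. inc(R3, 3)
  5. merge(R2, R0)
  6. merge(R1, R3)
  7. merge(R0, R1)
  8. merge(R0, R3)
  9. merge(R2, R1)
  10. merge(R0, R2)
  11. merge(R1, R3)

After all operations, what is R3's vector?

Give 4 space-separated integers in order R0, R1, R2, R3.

Op 1: merge R3<->R1 -> R3=(0,0,0,0) R1=(0,0,0,0)
Op 2: inc R0 by 2 -> R0=(2,0,0,0) value=2
Op 3: inc R2 by 4 -> R2=(0,0,4,0) value=4
Op 4: inc R3 by 3 -> R3=(0,0,0,3) value=3
Op 5: merge R2<->R0 -> R2=(2,0,4,0) R0=(2,0,4,0)
Op 6: merge R1<->R3 -> R1=(0,0,0,3) R3=(0,0,0,3)
Op 7: merge R0<->R1 -> R0=(2,0,4,3) R1=(2,0,4,3)
Op 8: merge R0<->R3 -> R0=(2,0,4,3) R3=(2,0,4,3)
Op 9: merge R2<->R1 -> R2=(2,0,4,3) R1=(2,0,4,3)
Op 10: merge R0<->R2 -> R0=(2,0,4,3) R2=(2,0,4,3)
Op 11: merge R1<->R3 -> R1=(2,0,4,3) R3=(2,0,4,3)

Answer: 2 0 4 3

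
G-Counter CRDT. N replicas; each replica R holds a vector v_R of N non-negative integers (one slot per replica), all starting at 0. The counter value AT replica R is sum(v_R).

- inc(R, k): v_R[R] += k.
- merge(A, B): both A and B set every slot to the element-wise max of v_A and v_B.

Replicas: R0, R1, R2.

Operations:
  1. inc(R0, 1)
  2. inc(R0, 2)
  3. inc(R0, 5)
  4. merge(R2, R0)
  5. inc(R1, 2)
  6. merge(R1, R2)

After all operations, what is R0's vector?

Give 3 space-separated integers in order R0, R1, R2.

Answer: 8 0 0

Derivation:
Op 1: inc R0 by 1 -> R0=(1,0,0) value=1
Op 2: inc R0 by 2 -> R0=(3,0,0) value=3
Op 3: inc R0 by 5 -> R0=(8,0,0) value=8
Op 4: merge R2<->R0 -> R2=(8,0,0) R0=(8,0,0)
Op 5: inc R1 by 2 -> R1=(0,2,0) value=2
Op 6: merge R1<->R2 -> R1=(8,2,0) R2=(8,2,0)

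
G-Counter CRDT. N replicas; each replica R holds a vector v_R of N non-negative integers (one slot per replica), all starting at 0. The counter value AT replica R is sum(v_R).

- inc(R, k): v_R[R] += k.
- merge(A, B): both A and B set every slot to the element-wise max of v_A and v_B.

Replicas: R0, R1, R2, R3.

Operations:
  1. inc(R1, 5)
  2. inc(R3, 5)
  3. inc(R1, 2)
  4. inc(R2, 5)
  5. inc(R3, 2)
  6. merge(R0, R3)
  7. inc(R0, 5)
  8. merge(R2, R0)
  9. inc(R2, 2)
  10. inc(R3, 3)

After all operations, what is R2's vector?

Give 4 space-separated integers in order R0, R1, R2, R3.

Answer: 5 0 7 7

Derivation:
Op 1: inc R1 by 5 -> R1=(0,5,0,0) value=5
Op 2: inc R3 by 5 -> R3=(0,0,0,5) value=5
Op 3: inc R1 by 2 -> R1=(0,7,0,0) value=7
Op 4: inc R2 by 5 -> R2=(0,0,5,0) value=5
Op 5: inc R3 by 2 -> R3=(0,0,0,7) value=7
Op 6: merge R0<->R3 -> R0=(0,0,0,7) R3=(0,0,0,7)
Op 7: inc R0 by 5 -> R0=(5,0,0,7) value=12
Op 8: merge R2<->R0 -> R2=(5,0,5,7) R0=(5,0,5,7)
Op 9: inc R2 by 2 -> R2=(5,0,7,7) value=19
Op 10: inc R3 by 3 -> R3=(0,0,0,10) value=10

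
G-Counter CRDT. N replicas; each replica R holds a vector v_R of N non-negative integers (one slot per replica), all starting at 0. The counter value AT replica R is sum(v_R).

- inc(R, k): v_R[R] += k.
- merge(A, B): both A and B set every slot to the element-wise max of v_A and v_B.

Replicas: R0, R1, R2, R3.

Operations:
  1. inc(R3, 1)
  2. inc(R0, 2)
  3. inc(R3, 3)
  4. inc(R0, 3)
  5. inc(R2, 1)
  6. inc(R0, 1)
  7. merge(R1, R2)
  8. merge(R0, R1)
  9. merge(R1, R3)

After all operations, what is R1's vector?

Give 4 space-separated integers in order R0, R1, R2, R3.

Op 1: inc R3 by 1 -> R3=(0,0,0,1) value=1
Op 2: inc R0 by 2 -> R0=(2,0,0,0) value=2
Op 3: inc R3 by 3 -> R3=(0,0,0,4) value=4
Op 4: inc R0 by 3 -> R0=(5,0,0,0) value=5
Op 5: inc R2 by 1 -> R2=(0,0,1,0) value=1
Op 6: inc R0 by 1 -> R0=(6,0,0,0) value=6
Op 7: merge R1<->R2 -> R1=(0,0,1,0) R2=(0,0,1,0)
Op 8: merge R0<->R1 -> R0=(6,0,1,0) R1=(6,0,1,0)
Op 9: merge R1<->R3 -> R1=(6,0,1,4) R3=(6,0,1,4)

Answer: 6 0 1 4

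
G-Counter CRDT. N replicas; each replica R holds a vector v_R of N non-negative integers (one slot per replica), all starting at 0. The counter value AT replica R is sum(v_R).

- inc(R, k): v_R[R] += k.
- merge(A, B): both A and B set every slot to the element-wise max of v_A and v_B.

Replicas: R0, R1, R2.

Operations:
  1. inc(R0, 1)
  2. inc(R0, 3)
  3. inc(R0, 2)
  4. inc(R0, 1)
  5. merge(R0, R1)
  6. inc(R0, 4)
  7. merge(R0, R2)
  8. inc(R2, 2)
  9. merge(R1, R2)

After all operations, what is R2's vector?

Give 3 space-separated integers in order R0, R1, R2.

Answer: 11 0 2

Derivation:
Op 1: inc R0 by 1 -> R0=(1,0,0) value=1
Op 2: inc R0 by 3 -> R0=(4,0,0) value=4
Op 3: inc R0 by 2 -> R0=(6,0,0) value=6
Op 4: inc R0 by 1 -> R0=(7,0,0) value=7
Op 5: merge R0<->R1 -> R0=(7,0,0) R1=(7,0,0)
Op 6: inc R0 by 4 -> R0=(11,0,0) value=11
Op 7: merge R0<->R2 -> R0=(11,0,0) R2=(11,0,0)
Op 8: inc R2 by 2 -> R2=(11,0,2) value=13
Op 9: merge R1<->R2 -> R1=(11,0,2) R2=(11,0,2)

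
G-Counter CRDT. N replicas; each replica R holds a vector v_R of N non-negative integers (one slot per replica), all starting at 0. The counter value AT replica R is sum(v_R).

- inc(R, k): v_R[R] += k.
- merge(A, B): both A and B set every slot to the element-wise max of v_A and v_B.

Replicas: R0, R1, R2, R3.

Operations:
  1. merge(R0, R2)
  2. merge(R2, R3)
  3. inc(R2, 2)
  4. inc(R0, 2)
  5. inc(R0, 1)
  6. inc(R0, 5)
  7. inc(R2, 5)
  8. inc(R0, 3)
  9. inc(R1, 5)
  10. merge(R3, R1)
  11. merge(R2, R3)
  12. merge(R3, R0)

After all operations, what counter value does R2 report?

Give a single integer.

Answer: 12

Derivation:
Op 1: merge R0<->R2 -> R0=(0,0,0,0) R2=(0,0,0,0)
Op 2: merge R2<->R3 -> R2=(0,0,0,0) R3=(0,0,0,0)
Op 3: inc R2 by 2 -> R2=(0,0,2,0) value=2
Op 4: inc R0 by 2 -> R0=(2,0,0,0) value=2
Op 5: inc R0 by 1 -> R0=(3,0,0,0) value=3
Op 6: inc R0 by 5 -> R0=(8,0,0,0) value=8
Op 7: inc R2 by 5 -> R2=(0,0,7,0) value=7
Op 8: inc R0 by 3 -> R0=(11,0,0,0) value=11
Op 9: inc R1 by 5 -> R1=(0,5,0,0) value=5
Op 10: merge R3<->R1 -> R3=(0,5,0,0) R1=(0,5,0,0)
Op 11: merge R2<->R3 -> R2=(0,5,7,0) R3=(0,5,7,0)
Op 12: merge R3<->R0 -> R3=(11,5,7,0) R0=(11,5,7,0)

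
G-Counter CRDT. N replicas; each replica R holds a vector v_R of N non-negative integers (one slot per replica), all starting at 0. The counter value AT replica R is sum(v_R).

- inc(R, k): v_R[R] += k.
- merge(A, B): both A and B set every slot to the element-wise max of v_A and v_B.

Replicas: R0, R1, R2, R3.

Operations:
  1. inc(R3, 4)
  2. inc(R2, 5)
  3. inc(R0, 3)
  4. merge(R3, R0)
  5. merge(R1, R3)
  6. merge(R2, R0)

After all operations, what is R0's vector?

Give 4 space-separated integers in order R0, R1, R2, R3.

Op 1: inc R3 by 4 -> R3=(0,0,0,4) value=4
Op 2: inc R2 by 5 -> R2=(0,0,5,0) value=5
Op 3: inc R0 by 3 -> R0=(3,0,0,0) value=3
Op 4: merge R3<->R0 -> R3=(3,0,0,4) R0=(3,0,0,4)
Op 5: merge R1<->R3 -> R1=(3,0,0,4) R3=(3,0,0,4)
Op 6: merge R2<->R0 -> R2=(3,0,5,4) R0=(3,0,5,4)

Answer: 3 0 5 4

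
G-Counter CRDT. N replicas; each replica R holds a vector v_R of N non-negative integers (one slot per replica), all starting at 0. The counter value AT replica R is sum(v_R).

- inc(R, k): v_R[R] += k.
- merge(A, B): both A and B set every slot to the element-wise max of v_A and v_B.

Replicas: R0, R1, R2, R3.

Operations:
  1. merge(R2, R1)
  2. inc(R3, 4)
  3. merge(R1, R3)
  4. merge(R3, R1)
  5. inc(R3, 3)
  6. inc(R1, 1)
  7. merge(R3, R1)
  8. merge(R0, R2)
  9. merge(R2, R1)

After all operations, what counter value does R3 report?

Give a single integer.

Op 1: merge R2<->R1 -> R2=(0,0,0,0) R1=(0,0,0,0)
Op 2: inc R3 by 4 -> R3=(0,0,0,4) value=4
Op 3: merge R1<->R3 -> R1=(0,0,0,4) R3=(0,0,0,4)
Op 4: merge R3<->R1 -> R3=(0,0,0,4) R1=(0,0,0,4)
Op 5: inc R3 by 3 -> R3=(0,0,0,7) value=7
Op 6: inc R1 by 1 -> R1=(0,1,0,4) value=5
Op 7: merge R3<->R1 -> R3=(0,1,0,7) R1=(0,1,0,7)
Op 8: merge R0<->R2 -> R0=(0,0,0,0) R2=(0,0,0,0)
Op 9: merge R2<->R1 -> R2=(0,1,0,7) R1=(0,1,0,7)

Answer: 8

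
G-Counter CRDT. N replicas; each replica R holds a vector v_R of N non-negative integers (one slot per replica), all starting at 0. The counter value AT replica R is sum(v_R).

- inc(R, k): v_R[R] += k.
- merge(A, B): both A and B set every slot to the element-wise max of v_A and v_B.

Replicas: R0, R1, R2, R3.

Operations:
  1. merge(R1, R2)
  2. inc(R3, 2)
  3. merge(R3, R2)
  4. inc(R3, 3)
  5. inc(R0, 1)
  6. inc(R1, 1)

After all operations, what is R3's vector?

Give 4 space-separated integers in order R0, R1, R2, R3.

Op 1: merge R1<->R2 -> R1=(0,0,0,0) R2=(0,0,0,0)
Op 2: inc R3 by 2 -> R3=(0,0,0,2) value=2
Op 3: merge R3<->R2 -> R3=(0,0,0,2) R2=(0,0,0,2)
Op 4: inc R3 by 3 -> R3=(0,0,0,5) value=5
Op 5: inc R0 by 1 -> R0=(1,0,0,0) value=1
Op 6: inc R1 by 1 -> R1=(0,1,0,0) value=1

Answer: 0 0 0 5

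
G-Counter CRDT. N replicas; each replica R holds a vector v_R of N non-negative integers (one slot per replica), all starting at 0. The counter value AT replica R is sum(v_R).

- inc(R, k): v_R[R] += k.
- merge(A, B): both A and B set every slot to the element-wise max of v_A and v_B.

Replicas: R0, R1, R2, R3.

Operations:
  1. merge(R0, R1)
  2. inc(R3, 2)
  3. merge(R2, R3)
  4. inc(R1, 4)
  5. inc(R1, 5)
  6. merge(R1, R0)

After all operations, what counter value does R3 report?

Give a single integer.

Answer: 2

Derivation:
Op 1: merge R0<->R1 -> R0=(0,0,0,0) R1=(0,0,0,0)
Op 2: inc R3 by 2 -> R3=(0,0,0,2) value=2
Op 3: merge R2<->R3 -> R2=(0,0,0,2) R3=(0,0,0,2)
Op 4: inc R1 by 4 -> R1=(0,4,0,0) value=4
Op 5: inc R1 by 5 -> R1=(0,9,0,0) value=9
Op 6: merge R1<->R0 -> R1=(0,9,0,0) R0=(0,9,0,0)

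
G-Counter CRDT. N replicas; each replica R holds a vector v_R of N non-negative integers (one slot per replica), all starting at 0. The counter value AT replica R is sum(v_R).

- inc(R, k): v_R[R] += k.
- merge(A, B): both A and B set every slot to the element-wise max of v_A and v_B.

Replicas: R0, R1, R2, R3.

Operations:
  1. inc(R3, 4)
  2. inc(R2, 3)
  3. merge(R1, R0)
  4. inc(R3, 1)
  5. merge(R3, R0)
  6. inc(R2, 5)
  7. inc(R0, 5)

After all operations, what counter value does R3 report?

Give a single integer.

Answer: 5

Derivation:
Op 1: inc R3 by 4 -> R3=(0,0,0,4) value=4
Op 2: inc R2 by 3 -> R2=(0,0,3,0) value=3
Op 3: merge R1<->R0 -> R1=(0,0,0,0) R0=(0,0,0,0)
Op 4: inc R3 by 1 -> R3=(0,0,0,5) value=5
Op 5: merge R3<->R0 -> R3=(0,0,0,5) R0=(0,0,0,5)
Op 6: inc R2 by 5 -> R2=(0,0,8,0) value=8
Op 7: inc R0 by 5 -> R0=(5,0,0,5) value=10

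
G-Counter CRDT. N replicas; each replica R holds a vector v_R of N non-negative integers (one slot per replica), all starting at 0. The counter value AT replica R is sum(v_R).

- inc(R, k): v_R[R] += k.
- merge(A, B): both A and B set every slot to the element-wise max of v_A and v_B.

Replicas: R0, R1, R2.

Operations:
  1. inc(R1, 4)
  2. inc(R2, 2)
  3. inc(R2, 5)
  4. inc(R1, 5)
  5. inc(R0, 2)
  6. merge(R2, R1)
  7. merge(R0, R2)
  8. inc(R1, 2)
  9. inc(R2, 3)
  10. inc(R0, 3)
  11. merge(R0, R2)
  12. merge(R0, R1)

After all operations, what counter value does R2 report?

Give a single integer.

Answer: 24

Derivation:
Op 1: inc R1 by 4 -> R1=(0,4,0) value=4
Op 2: inc R2 by 2 -> R2=(0,0,2) value=2
Op 3: inc R2 by 5 -> R2=(0,0,7) value=7
Op 4: inc R1 by 5 -> R1=(0,9,0) value=9
Op 5: inc R0 by 2 -> R0=(2,0,0) value=2
Op 6: merge R2<->R1 -> R2=(0,9,7) R1=(0,9,7)
Op 7: merge R0<->R2 -> R0=(2,9,7) R2=(2,9,7)
Op 8: inc R1 by 2 -> R1=(0,11,7) value=18
Op 9: inc R2 by 3 -> R2=(2,9,10) value=21
Op 10: inc R0 by 3 -> R0=(5,9,7) value=21
Op 11: merge R0<->R2 -> R0=(5,9,10) R2=(5,9,10)
Op 12: merge R0<->R1 -> R0=(5,11,10) R1=(5,11,10)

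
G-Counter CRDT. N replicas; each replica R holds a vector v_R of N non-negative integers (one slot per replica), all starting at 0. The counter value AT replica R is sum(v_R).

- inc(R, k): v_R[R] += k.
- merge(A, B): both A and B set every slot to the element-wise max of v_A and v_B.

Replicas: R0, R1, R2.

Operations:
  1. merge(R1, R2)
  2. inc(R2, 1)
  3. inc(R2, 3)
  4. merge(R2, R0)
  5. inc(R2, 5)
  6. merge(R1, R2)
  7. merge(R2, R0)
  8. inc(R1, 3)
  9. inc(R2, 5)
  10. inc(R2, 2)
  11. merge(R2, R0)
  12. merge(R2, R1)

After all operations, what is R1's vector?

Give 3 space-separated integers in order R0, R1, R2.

Answer: 0 3 16

Derivation:
Op 1: merge R1<->R2 -> R1=(0,0,0) R2=(0,0,0)
Op 2: inc R2 by 1 -> R2=(0,0,1) value=1
Op 3: inc R2 by 3 -> R2=(0,0,4) value=4
Op 4: merge R2<->R0 -> R2=(0,0,4) R0=(0,0,4)
Op 5: inc R2 by 5 -> R2=(0,0,9) value=9
Op 6: merge R1<->R2 -> R1=(0,0,9) R2=(0,0,9)
Op 7: merge R2<->R0 -> R2=(0,0,9) R0=(0,0,9)
Op 8: inc R1 by 3 -> R1=(0,3,9) value=12
Op 9: inc R2 by 5 -> R2=(0,0,14) value=14
Op 10: inc R2 by 2 -> R2=(0,0,16) value=16
Op 11: merge R2<->R0 -> R2=(0,0,16) R0=(0,0,16)
Op 12: merge R2<->R1 -> R2=(0,3,16) R1=(0,3,16)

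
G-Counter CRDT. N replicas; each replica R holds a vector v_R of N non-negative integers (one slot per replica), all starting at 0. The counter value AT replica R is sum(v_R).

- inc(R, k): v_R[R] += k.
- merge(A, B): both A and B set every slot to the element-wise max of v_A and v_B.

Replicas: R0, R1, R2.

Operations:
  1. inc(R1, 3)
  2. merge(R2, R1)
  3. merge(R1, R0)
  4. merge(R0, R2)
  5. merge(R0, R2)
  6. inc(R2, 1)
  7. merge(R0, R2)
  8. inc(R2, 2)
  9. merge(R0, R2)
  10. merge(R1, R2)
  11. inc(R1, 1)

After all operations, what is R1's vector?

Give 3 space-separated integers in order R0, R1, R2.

Answer: 0 4 3

Derivation:
Op 1: inc R1 by 3 -> R1=(0,3,0) value=3
Op 2: merge R2<->R1 -> R2=(0,3,0) R1=(0,3,0)
Op 3: merge R1<->R0 -> R1=(0,3,0) R0=(0,3,0)
Op 4: merge R0<->R2 -> R0=(0,3,0) R2=(0,3,0)
Op 5: merge R0<->R2 -> R0=(0,3,0) R2=(0,3,0)
Op 6: inc R2 by 1 -> R2=(0,3,1) value=4
Op 7: merge R0<->R2 -> R0=(0,3,1) R2=(0,3,1)
Op 8: inc R2 by 2 -> R2=(0,3,3) value=6
Op 9: merge R0<->R2 -> R0=(0,3,3) R2=(0,3,3)
Op 10: merge R1<->R2 -> R1=(0,3,3) R2=(0,3,3)
Op 11: inc R1 by 1 -> R1=(0,4,3) value=7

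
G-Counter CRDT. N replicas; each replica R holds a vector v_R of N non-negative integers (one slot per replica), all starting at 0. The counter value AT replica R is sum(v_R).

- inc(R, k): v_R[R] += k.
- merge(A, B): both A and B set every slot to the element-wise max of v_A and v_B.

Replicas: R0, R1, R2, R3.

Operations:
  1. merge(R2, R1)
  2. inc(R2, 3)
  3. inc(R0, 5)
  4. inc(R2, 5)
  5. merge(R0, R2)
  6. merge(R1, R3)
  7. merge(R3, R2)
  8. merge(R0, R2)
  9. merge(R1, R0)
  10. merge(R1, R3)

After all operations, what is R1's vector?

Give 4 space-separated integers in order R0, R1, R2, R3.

Answer: 5 0 8 0

Derivation:
Op 1: merge R2<->R1 -> R2=(0,0,0,0) R1=(0,0,0,0)
Op 2: inc R2 by 3 -> R2=(0,0,3,0) value=3
Op 3: inc R0 by 5 -> R0=(5,0,0,0) value=5
Op 4: inc R2 by 5 -> R2=(0,0,8,0) value=8
Op 5: merge R0<->R2 -> R0=(5,0,8,0) R2=(5,0,8,0)
Op 6: merge R1<->R3 -> R1=(0,0,0,0) R3=(0,0,0,0)
Op 7: merge R3<->R2 -> R3=(5,0,8,0) R2=(5,0,8,0)
Op 8: merge R0<->R2 -> R0=(5,0,8,0) R2=(5,0,8,0)
Op 9: merge R1<->R0 -> R1=(5,0,8,0) R0=(5,0,8,0)
Op 10: merge R1<->R3 -> R1=(5,0,8,0) R3=(5,0,8,0)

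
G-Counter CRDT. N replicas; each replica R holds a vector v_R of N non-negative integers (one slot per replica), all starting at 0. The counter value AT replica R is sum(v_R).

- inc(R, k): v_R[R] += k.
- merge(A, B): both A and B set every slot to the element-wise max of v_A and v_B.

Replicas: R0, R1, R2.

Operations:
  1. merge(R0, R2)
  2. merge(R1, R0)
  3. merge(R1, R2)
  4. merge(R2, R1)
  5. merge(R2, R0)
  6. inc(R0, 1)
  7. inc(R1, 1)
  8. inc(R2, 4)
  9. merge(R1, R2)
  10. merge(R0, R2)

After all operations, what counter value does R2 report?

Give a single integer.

Op 1: merge R0<->R2 -> R0=(0,0,0) R2=(0,0,0)
Op 2: merge R1<->R0 -> R1=(0,0,0) R0=(0,0,0)
Op 3: merge R1<->R2 -> R1=(0,0,0) R2=(0,0,0)
Op 4: merge R2<->R1 -> R2=(0,0,0) R1=(0,0,0)
Op 5: merge R2<->R0 -> R2=(0,0,0) R0=(0,0,0)
Op 6: inc R0 by 1 -> R0=(1,0,0) value=1
Op 7: inc R1 by 1 -> R1=(0,1,0) value=1
Op 8: inc R2 by 4 -> R2=(0,0,4) value=4
Op 9: merge R1<->R2 -> R1=(0,1,4) R2=(0,1,4)
Op 10: merge R0<->R2 -> R0=(1,1,4) R2=(1,1,4)

Answer: 6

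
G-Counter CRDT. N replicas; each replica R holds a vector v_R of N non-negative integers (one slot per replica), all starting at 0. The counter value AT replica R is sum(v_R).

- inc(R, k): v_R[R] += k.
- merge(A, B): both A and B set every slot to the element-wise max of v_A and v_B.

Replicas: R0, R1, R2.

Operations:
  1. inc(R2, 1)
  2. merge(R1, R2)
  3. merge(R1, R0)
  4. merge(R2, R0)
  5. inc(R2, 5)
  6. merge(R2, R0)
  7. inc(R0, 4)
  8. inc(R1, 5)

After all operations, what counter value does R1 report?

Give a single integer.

Answer: 6

Derivation:
Op 1: inc R2 by 1 -> R2=(0,0,1) value=1
Op 2: merge R1<->R2 -> R1=(0,0,1) R2=(0,0,1)
Op 3: merge R1<->R0 -> R1=(0,0,1) R0=(0,0,1)
Op 4: merge R2<->R0 -> R2=(0,0,1) R0=(0,0,1)
Op 5: inc R2 by 5 -> R2=(0,0,6) value=6
Op 6: merge R2<->R0 -> R2=(0,0,6) R0=(0,0,6)
Op 7: inc R0 by 4 -> R0=(4,0,6) value=10
Op 8: inc R1 by 5 -> R1=(0,5,1) value=6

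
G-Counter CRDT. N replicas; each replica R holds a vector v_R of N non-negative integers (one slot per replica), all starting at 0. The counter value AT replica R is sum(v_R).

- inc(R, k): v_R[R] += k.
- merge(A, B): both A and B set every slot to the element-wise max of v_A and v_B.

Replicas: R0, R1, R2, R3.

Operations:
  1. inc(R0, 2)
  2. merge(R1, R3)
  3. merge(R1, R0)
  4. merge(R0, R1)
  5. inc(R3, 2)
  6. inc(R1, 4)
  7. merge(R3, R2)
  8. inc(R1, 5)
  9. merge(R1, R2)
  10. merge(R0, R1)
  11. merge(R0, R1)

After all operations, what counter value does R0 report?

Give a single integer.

Answer: 13

Derivation:
Op 1: inc R0 by 2 -> R0=(2,0,0,0) value=2
Op 2: merge R1<->R3 -> R1=(0,0,0,0) R3=(0,0,0,0)
Op 3: merge R1<->R0 -> R1=(2,0,0,0) R0=(2,0,0,0)
Op 4: merge R0<->R1 -> R0=(2,0,0,0) R1=(2,0,0,0)
Op 5: inc R3 by 2 -> R3=(0,0,0,2) value=2
Op 6: inc R1 by 4 -> R1=(2,4,0,0) value=6
Op 7: merge R3<->R2 -> R3=(0,0,0,2) R2=(0,0,0,2)
Op 8: inc R1 by 5 -> R1=(2,9,0,0) value=11
Op 9: merge R1<->R2 -> R1=(2,9,0,2) R2=(2,9,0,2)
Op 10: merge R0<->R1 -> R0=(2,9,0,2) R1=(2,9,0,2)
Op 11: merge R0<->R1 -> R0=(2,9,0,2) R1=(2,9,0,2)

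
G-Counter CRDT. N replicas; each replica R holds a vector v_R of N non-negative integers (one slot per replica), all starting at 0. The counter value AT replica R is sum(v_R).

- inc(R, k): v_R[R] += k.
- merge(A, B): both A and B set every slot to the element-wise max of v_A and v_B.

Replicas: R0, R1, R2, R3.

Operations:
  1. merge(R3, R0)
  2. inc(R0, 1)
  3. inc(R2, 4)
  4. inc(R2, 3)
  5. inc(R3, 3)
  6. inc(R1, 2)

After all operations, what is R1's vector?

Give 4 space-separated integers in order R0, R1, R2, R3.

Op 1: merge R3<->R0 -> R3=(0,0,0,0) R0=(0,0,0,0)
Op 2: inc R0 by 1 -> R0=(1,0,0,0) value=1
Op 3: inc R2 by 4 -> R2=(0,0,4,0) value=4
Op 4: inc R2 by 3 -> R2=(0,0,7,0) value=7
Op 5: inc R3 by 3 -> R3=(0,0,0,3) value=3
Op 6: inc R1 by 2 -> R1=(0,2,0,0) value=2

Answer: 0 2 0 0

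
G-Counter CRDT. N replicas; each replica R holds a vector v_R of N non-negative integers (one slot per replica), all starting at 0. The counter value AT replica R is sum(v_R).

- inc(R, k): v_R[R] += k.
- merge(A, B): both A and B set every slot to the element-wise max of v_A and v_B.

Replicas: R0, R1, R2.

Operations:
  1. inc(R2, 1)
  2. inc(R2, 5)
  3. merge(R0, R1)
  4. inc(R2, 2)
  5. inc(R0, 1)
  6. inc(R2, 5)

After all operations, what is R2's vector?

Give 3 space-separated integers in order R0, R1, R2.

Answer: 0 0 13

Derivation:
Op 1: inc R2 by 1 -> R2=(0,0,1) value=1
Op 2: inc R2 by 5 -> R2=(0,0,6) value=6
Op 3: merge R0<->R1 -> R0=(0,0,0) R1=(0,0,0)
Op 4: inc R2 by 2 -> R2=(0,0,8) value=8
Op 5: inc R0 by 1 -> R0=(1,0,0) value=1
Op 6: inc R2 by 5 -> R2=(0,0,13) value=13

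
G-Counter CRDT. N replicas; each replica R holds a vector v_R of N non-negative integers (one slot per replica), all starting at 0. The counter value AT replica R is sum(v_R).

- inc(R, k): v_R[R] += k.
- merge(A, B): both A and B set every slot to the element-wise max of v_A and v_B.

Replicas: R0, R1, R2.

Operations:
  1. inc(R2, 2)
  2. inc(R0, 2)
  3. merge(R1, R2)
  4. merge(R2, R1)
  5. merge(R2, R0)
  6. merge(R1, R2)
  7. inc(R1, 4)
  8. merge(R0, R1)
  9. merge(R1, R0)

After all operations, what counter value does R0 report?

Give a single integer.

Op 1: inc R2 by 2 -> R2=(0,0,2) value=2
Op 2: inc R0 by 2 -> R0=(2,0,0) value=2
Op 3: merge R1<->R2 -> R1=(0,0,2) R2=(0,0,2)
Op 4: merge R2<->R1 -> R2=(0,0,2) R1=(0,0,2)
Op 5: merge R2<->R0 -> R2=(2,0,2) R0=(2,0,2)
Op 6: merge R1<->R2 -> R1=(2,0,2) R2=(2,0,2)
Op 7: inc R1 by 4 -> R1=(2,4,2) value=8
Op 8: merge R0<->R1 -> R0=(2,4,2) R1=(2,4,2)
Op 9: merge R1<->R0 -> R1=(2,4,2) R0=(2,4,2)

Answer: 8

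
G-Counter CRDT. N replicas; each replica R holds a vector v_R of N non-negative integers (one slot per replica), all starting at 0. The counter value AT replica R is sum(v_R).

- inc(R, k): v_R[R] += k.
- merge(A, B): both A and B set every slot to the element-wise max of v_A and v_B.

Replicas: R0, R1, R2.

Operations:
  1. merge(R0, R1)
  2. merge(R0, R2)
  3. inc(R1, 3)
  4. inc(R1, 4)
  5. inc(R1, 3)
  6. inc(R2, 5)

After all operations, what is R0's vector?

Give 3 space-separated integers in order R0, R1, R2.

Op 1: merge R0<->R1 -> R0=(0,0,0) R1=(0,0,0)
Op 2: merge R0<->R2 -> R0=(0,0,0) R2=(0,0,0)
Op 3: inc R1 by 3 -> R1=(0,3,0) value=3
Op 4: inc R1 by 4 -> R1=(0,7,0) value=7
Op 5: inc R1 by 3 -> R1=(0,10,0) value=10
Op 6: inc R2 by 5 -> R2=(0,0,5) value=5

Answer: 0 0 0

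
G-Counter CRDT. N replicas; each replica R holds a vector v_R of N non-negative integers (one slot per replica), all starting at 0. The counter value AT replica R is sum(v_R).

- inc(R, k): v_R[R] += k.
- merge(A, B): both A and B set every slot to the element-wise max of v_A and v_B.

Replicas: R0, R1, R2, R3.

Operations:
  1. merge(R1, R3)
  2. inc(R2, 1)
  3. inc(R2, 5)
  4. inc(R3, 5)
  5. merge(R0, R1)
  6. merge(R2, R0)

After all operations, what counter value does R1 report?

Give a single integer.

Op 1: merge R1<->R3 -> R1=(0,0,0,0) R3=(0,0,0,0)
Op 2: inc R2 by 1 -> R2=(0,0,1,0) value=1
Op 3: inc R2 by 5 -> R2=(0,0,6,0) value=6
Op 4: inc R3 by 5 -> R3=(0,0,0,5) value=5
Op 5: merge R0<->R1 -> R0=(0,0,0,0) R1=(0,0,0,0)
Op 6: merge R2<->R0 -> R2=(0,0,6,0) R0=(0,0,6,0)

Answer: 0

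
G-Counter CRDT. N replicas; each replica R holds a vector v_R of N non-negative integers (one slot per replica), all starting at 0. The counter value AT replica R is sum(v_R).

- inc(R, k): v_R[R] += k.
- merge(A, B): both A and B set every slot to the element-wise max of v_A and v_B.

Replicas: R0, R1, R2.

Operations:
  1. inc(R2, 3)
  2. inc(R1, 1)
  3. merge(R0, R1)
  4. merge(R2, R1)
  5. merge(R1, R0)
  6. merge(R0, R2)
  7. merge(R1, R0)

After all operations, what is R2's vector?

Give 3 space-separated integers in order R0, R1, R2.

Answer: 0 1 3

Derivation:
Op 1: inc R2 by 3 -> R2=(0,0,3) value=3
Op 2: inc R1 by 1 -> R1=(0,1,0) value=1
Op 3: merge R0<->R1 -> R0=(0,1,0) R1=(0,1,0)
Op 4: merge R2<->R1 -> R2=(0,1,3) R1=(0,1,3)
Op 5: merge R1<->R0 -> R1=(0,1,3) R0=(0,1,3)
Op 6: merge R0<->R2 -> R0=(0,1,3) R2=(0,1,3)
Op 7: merge R1<->R0 -> R1=(0,1,3) R0=(0,1,3)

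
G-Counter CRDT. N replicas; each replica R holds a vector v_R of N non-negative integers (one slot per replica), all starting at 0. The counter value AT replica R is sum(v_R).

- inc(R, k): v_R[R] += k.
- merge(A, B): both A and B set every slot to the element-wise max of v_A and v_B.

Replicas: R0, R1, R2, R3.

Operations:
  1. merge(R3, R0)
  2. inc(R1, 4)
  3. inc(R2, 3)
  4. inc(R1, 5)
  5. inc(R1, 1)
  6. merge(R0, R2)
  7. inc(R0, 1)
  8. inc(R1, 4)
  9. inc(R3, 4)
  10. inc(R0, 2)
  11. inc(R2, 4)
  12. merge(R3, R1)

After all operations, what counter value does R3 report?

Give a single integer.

Op 1: merge R3<->R0 -> R3=(0,0,0,0) R0=(0,0,0,0)
Op 2: inc R1 by 4 -> R1=(0,4,0,0) value=4
Op 3: inc R2 by 3 -> R2=(0,0,3,0) value=3
Op 4: inc R1 by 5 -> R1=(0,9,0,0) value=9
Op 5: inc R1 by 1 -> R1=(0,10,0,0) value=10
Op 6: merge R0<->R2 -> R0=(0,0,3,0) R2=(0,0,3,0)
Op 7: inc R0 by 1 -> R0=(1,0,3,0) value=4
Op 8: inc R1 by 4 -> R1=(0,14,0,0) value=14
Op 9: inc R3 by 4 -> R3=(0,0,0,4) value=4
Op 10: inc R0 by 2 -> R0=(3,0,3,0) value=6
Op 11: inc R2 by 4 -> R2=(0,0,7,0) value=7
Op 12: merge R3<->R1 -> R3=(0,14,0,4) R1=(0,14,0,4)

Answer: 18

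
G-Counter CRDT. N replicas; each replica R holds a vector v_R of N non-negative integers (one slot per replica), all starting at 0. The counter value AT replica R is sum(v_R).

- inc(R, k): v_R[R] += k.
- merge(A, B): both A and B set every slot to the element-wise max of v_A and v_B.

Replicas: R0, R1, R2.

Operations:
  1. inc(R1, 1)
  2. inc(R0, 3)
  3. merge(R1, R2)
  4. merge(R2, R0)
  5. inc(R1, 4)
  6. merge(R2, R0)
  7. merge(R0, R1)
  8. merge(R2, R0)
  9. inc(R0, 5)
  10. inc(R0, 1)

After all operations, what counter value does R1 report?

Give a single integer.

Op 1: inc R1 by 1 -> R1=(0,1,0) value=1
Op 2: inc R0 by 3 -> R0=(3,0,0) value=3
Op 3: merge R1<->R2 -> R1=(0,1,0) R2=(0,1,0)
Op 4: merge R2<->R0 -> R2=(3,1,0) R0=(3,1,0)
Op 5: inc R1 by 4 -> R1=(0,5,0) value=5
Op 6: merge R2<->R0 -> R2=(3,1,0) R0=(3,1,0)
Op 7: merge R0<->R1 -> R0=(3,5,0) R1=(3,5,0)
Op 8: merge R2<->R0 -> R2=(3,5,0) R0=(3,5,0)
Op 9: inc R0 by 5 -> R0=(8,5,0) value=13
Op 10: inc R0 by 1 -> R0=(9,5,0) value=14

Answer: 8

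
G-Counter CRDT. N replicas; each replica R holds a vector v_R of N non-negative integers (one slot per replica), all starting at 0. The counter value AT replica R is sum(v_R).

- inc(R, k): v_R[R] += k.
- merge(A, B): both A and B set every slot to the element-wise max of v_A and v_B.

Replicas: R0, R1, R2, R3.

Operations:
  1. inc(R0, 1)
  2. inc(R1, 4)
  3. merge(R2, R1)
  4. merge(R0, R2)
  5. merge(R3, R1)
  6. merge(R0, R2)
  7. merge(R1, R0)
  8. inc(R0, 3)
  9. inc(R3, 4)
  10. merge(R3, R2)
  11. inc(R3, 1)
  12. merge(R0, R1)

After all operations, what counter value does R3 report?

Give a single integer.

Answer: 10

Derivation:
Op 1: inc R0 by 1 -> R0=(1,0,0,0) value=1
Op 2: inc R1 by 4 -> R1=(0,4,0,0) value=4
Op 3: merge R2<->R1 -> R2=(0,4,0,0) R1=(0,4,0,0)
Op 4: merge R0<->R2 -> R0=(1,4,0,0) R2=(1,4,0,0)
Op 5: merge R3<->R1 -> R3=(0,4,0,0) R1=(0,4,0,0)
Op 6: merge R0<->R2 -> R0=(1,4,0,0) R2=(1,4,0,0)
Op 7: merge R1<->R0 -> R1=(1,4,0,0) R0=(1,4,0,0)
Op 8: inc R0 by 3 -> R0=(4,4,0,0) value=8
Op 9: inc R3 by 4 -> R3=(0,4,0,4) value=8
Op 10: merge R3<->R2 -> R3=(1,4,0,4) R2=(1,4,0,4)
Op 11: inc R3 by 1 -> R3=(1,4,0,5) value=10
Op 12: merge R0<->R1 -> R0=(4,4,0,0) R1=(4,4,0,0)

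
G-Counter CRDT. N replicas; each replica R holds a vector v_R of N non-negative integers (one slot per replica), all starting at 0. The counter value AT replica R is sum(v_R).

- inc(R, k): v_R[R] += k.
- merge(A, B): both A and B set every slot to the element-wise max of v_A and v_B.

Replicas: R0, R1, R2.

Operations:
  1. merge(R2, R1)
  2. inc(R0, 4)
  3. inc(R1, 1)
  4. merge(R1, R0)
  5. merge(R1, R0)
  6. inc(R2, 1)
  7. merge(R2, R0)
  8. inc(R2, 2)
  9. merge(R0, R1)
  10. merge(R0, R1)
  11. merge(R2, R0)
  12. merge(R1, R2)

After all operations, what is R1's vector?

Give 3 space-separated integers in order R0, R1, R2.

Answer: 4 1 3

Derivation:
Op 1: merge R2<->R1 -> R2=(0,0,0) R1=(0,0,0)
Op 2: inc R0 by 4 -> R0=(4,0,0) value=4
Op 3: inc R1 by 1 -> R1=(0,1,0) value=1
Op 4: merge R1<->R0 -> R1=(4,1,0) R0=(4,1,0)
Op 5: merge R1<->R0 -> R1=(4,1,0) R0=(4,1,0)
Op 6: inc R2 by 1 -> R2=(0,0,1) value=1
Op 7: merge R2<->R0 -> R2=(4,1,1) R0=(4,1,1)
Op 8: inc R2 by 2 -> R2=(4,1,3) value=8
Op 9: merge R0<->R1 -> R0=(4,1,1) R1=(4,1,1)
Op 10: merge R0<->R1 -> R0=(4,1,1) R1=(4,1,1)
Op 11: merge R2<->R0 -> R2=(4,1,3) R0=(4,1,3)
Op 12: merge R1<->R2 -> R1=(4,1,3) R2=(4,1,3)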